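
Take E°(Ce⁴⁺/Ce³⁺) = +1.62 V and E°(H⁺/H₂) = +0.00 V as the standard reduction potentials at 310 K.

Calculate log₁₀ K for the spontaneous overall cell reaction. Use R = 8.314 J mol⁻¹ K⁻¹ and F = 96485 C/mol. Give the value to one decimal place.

52.7

Cathode: Ce⁴⁺/Ce³⁺; anode: H⁺/H₂. E°cell = (+1.62) − (+0.00) = +1.62 V, with n = 2.
ΔG° = −nFE° = −RT ln K, so ln K = nFE°/(RT) = (2)(96485)(+1.62) / ((8.314)(310)) = 121.292.
log₁₀ K = 121.292 / ln 10 = 52.7.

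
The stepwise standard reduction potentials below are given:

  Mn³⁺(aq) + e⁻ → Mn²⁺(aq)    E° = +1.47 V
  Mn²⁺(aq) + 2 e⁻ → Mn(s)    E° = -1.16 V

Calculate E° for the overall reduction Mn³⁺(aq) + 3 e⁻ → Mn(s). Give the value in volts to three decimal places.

-0.283 V

Adding the free-energy changes (−nFE°) of the two steps gives −n₃FE°₃ = −n₁FE°₁ − n₂FE°₂.
E°₃ = (1×+1.47 + 2×-1.16) / 3 = (-0.850) / 3 = -0.283 V.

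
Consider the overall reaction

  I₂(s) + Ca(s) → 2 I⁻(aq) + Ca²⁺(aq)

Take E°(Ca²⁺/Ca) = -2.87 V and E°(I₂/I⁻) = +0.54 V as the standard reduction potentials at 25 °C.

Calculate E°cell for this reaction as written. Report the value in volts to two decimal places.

The I₂/I⁻ couple has the higher reduction potential, so it is the cathode; Ca²⁺/Ca is oxidised at the anode.
E°cell = E°(cathode) − E°(anode) = (+0.54) − (-2.87) = +3.41 V.

+3.41 V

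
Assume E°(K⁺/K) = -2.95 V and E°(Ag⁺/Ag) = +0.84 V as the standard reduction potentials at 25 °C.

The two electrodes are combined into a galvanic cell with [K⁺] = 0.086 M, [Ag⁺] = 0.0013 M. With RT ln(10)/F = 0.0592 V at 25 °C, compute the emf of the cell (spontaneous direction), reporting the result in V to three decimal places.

+3.682 V

Ag⁺/Ag is the cathode (higher E°), K⁺/K the anode: E°cell = +0.84 − (-2.95) = +3.79 V, n = 1.
Overall: Ag⁺(aq) + K(s) → Ag(s) + K⁺(aq)
Q = [K⁺] / ([Ag⁺]); log Q = 1.821.
E = E° − (0.0592/n) log Q = +3.79 − (0.0592/1)(1.821) = +3.682 V.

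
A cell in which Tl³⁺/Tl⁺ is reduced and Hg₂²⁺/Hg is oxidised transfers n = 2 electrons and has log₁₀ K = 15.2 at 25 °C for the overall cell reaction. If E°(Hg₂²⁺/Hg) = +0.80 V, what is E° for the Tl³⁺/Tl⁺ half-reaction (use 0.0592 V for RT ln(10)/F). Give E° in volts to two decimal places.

+1.25 V

E°cell = (0.0592/n)·log K = (0.0592/2)(15.2) = +0.450 V.
Since Tl³⁺/Tl⁺ is the cathode and Hg₂²⁺/Hg the anode, E°cell = E°(Tl³⁺/Tl⁺) − E°(Hg₂²⁺/Hg).
So E°(Tl³⁺/Tl⁺) = E°cell + E°(Hg₂²⁺/Hg) = +0.450 + (+0.80) = +1.25 V.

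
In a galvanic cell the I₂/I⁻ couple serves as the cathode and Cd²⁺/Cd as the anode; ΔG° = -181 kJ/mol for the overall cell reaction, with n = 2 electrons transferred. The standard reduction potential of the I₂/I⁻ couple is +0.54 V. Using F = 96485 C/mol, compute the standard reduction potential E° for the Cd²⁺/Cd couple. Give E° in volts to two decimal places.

-0.40 V

E°cell = −ΔG°/(nF) = −(-181×10³)/((2)(96485)) = +0.938 V.
Since I₂/I⁻ is the cathode and Cd²⁺/Cd the anode, E°cell = E°(I₂/I⁻) − E°(Cd²⁺/Cd).
So E°(Cd²⁺/Cd) = E°(I₂/I⁻) − E°cell = (+0.54) − (+0.938) = -0.40 V.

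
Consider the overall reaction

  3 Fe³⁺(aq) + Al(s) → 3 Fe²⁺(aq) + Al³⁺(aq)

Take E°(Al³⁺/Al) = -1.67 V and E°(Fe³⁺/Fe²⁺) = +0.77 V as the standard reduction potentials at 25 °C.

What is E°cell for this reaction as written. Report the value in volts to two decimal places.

+2.44 V

The Fe³⁺/Fe²⁺ couple has the higher reduction potential, so it is the cathode; Al³⁺/Al is oxidised at the anode.
E°cell = E°(cathode) − E°(anode) = (+0.77) − (-1.67) = +2.44 V.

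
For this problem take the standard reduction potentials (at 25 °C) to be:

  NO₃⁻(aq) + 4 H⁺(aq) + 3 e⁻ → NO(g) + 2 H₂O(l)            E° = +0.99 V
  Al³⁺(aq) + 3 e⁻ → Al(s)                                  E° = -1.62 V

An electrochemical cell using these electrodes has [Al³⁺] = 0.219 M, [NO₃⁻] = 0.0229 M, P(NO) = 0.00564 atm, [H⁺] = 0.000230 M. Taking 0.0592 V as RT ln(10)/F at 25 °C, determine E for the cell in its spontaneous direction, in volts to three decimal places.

+2.348 V

NO₃⁻/NO is the cathode (higher E°), Al³⁺/Al the anode: E°cell = +0.99 − (-1.62) = +2.61 V, n = 3.
Overall: NO₃⁻(aq) + 4 H⁺(aq) + Al(s) → NO(g) + 2 H₂O(l) + Al³⁺(aq)
Q = P(NO)·[Al³⁺] / ([NO₃⁻]·[H⁺]^4); log Q = 13.285.
E = E° − (0.0592/n) log Q = +2.61 − (0.0592/3)(13.285) = +2.348 V.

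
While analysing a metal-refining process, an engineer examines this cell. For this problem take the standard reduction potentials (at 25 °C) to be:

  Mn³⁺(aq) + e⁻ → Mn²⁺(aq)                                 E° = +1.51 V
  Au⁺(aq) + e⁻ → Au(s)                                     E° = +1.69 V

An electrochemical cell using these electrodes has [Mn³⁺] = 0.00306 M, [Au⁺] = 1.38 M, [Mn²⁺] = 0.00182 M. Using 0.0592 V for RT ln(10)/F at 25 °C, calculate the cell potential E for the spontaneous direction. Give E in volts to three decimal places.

Au⁺/Au is the cathode (higher E°), Mn³⁺/Mn²⁺ the anode: E°cell = +1.69 − (+1.51) = +0.18 V, n = 1.
Overall: Au⁺(aq) + Mn²⁺(aq) → Au(s) + Mn³⁺(aq)
Q = [Mn³⁺] / ([Au⁺]·[Mn²⁺]); log Q = 0.086.
E = E° − (0.0592/n) log Q = +0.18 − (0.0592/1)(0.086) = +0.175 V.

+0.175 V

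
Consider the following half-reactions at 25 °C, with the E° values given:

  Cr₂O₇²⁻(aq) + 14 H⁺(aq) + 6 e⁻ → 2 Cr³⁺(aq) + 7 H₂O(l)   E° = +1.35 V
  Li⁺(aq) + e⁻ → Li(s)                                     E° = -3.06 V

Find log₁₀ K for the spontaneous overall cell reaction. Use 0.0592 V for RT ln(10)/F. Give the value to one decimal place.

Cathode: Cr₂O₇²⁻/Cr³⁺; anode: Li⁺/Li. E°cell = +4.41 V, n = 6.
log K = nE°cell / 0.0592 = (6)(+4.41) / 0.0592 = 447.0.

447.0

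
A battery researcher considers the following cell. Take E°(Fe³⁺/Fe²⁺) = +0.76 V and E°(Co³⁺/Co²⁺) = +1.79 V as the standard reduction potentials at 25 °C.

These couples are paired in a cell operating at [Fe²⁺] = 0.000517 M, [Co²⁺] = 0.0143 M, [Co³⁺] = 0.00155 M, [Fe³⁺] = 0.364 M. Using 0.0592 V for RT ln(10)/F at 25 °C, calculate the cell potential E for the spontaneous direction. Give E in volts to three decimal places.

Co³⁺/Co²⁺ is the cathode (higher E°), Fe³⁺/Fe²⁺ the anode: E°cell = +1.79 − (+0.76) = +1.03 V, n = 1.
Overall: Co³⁺(aq) + Fe²⁺(aq) → Co²⁺(aq) + Fe³⁺(aq)
Q = [Co²⁺]·[Fe³⁺] / ([Co³⁺]·[Fe²⁺]); log Q = 3.813.
E = E° − (0.0592/n) log Q = +1.03 − (0.0592/1)(3.813) = +0.804 V.

+0.804 V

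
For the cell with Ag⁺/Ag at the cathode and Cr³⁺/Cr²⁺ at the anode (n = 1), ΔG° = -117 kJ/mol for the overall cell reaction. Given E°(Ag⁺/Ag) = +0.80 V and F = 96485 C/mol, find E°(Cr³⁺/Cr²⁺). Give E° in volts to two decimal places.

E°cell = −ΔG°/(nF) = −(-117×10³)/((1)(96485)) = +1.213 V.
Since Ag⁺/Ag is the cathode and Cr³⁺/Cr²⁺ the anode, E°cell = E°(Ag⁺/Ag) − E°(Cr³⁺/Cr²⁺).
So E°(Cr³⁺/Cr²⁺) = E°(Ag⁺/Ag) − E°cell = (+0.80) − (+1.213) = -0.41 V.

-0.41 V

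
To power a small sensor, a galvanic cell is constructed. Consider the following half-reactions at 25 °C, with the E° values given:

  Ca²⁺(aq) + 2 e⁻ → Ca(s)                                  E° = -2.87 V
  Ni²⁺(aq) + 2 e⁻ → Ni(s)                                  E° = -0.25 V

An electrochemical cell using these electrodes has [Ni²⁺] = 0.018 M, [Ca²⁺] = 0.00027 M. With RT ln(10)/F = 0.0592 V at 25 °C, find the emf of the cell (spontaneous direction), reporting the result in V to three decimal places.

+2.674 V

Ni²⁺/Ni is the cathode (higher E°), Ca²⁺/Ca the anode: E°cell = -0.25 − (-2.87) = +2.62 V, n = 2.
Overall: Ni²⁺(aq) + Ca(s) → Ni(s) + Ca²⁺(aq)
Q = [Ca²⁺] / ([Ni²⁺]); log Q = -1.824.
E = E° − (0.0592/n) log Q = +2.62 − (0.0592/2)(-1.824) = +2.674 V.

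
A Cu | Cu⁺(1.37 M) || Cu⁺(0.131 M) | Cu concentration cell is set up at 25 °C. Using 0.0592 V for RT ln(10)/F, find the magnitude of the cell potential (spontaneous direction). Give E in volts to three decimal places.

For a concentration cell E°cell = 0. The 1.37 M side is the cathode (reduction is favoured where [Cu⁺] is higher).
With n = 1, E = −(0.0592/1) log([Cu⁺]ₐₙ/[Cu⁺]꜀ₐₜ) = −(0.0592/1) log(0.131/1.37) = −(0.0592/1)(-1.019) = +0.060 V.

+0.060 V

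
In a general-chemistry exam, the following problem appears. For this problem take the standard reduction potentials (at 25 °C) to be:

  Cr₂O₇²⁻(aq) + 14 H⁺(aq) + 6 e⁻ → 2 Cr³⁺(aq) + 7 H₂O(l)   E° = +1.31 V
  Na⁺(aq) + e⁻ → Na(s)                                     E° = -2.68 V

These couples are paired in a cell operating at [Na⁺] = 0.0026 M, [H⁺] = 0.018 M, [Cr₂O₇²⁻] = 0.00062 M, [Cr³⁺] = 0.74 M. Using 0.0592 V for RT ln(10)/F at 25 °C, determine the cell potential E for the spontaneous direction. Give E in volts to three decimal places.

+3.873 V

Cr₂O₇²⁻/Cr³⁺ is the cathode (higher E°), Na⁺/Na the anode: E°cell = +1.31 − (-2.68) = +3.99 V, n = 6.
Overall: Cr₂O₇²⁻(aq) + 14 H⁺(aq) + 6 Na(s) → 2 Cr³⁺(aq) + 7 H₂O(l) + 6 Na⁺(aq)
Q = [Cr³⁺]^2·[Na⁺]^6 / ([Cr₂O₇²⁻]·[H⁺]^14); log Q = 11.862.
E = E° − (0.0592/n) log Q = +3.99 − (0.0592/6)(11.862) = +3.873 V.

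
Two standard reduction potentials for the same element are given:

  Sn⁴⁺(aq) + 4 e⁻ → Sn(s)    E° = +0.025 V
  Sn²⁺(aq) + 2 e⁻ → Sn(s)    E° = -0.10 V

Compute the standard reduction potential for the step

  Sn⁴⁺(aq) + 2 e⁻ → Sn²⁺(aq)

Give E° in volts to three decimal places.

+0.150 V

Sequential free energies add, so n₃E°₃ = n₁E°₁ + n₂E°₂.
With n₃ = 4, and the known step contributing 2×(-0.10) V, the unknown satisfies 2·E° = 4×(+0.025) − 2×(-0.10) = +0.300.
E° = +0.300 / 2 = +0.150 V.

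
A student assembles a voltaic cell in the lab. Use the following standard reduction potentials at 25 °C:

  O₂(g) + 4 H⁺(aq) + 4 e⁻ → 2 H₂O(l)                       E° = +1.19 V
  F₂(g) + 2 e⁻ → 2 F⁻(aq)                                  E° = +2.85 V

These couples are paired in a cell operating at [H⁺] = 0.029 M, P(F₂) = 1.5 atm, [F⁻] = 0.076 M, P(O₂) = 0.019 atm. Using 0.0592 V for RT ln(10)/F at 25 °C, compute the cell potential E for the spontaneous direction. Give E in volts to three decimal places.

+1.848 V

F₂/F⁻ is the cathode (higher E°), O₂/H₂O the anode: E°cell = +2.85 − (+1.19) = +1.66 V, n = 4.
Overall: 2 F₂(g) + 2 H₂O(l) → 4 F⁻(aq) + O₂(g) + 4 H⁺(aq)
Q = [F⁻]^4·P(O₂)·[H⁺]^4 / (P(F₂)^2); log Q = -12.701.
E = E° − (0.0592/n) log Q = +1.66 − (0.0592/4)(-12.701) = +1.848 V.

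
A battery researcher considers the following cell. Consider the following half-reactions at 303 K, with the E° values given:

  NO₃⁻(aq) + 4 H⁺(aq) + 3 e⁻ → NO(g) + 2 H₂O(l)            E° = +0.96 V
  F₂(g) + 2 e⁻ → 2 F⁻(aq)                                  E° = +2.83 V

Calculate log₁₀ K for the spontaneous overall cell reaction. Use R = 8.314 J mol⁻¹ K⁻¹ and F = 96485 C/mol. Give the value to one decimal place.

Cathode: F₂/F⁻; anode: NO₃⁻/NO. E°cell = (+2.83) − (+0.96) = +1.87 V, with n = 6.
ΔG° = −nFE° = −RT ln K, so ln K = nFE°/(RT) = (6)(96485)(+1.87) / ((8.314)(303)) = 429.734.
log₁₀ K = 429.734 / ln 10 = 186.6.

186.6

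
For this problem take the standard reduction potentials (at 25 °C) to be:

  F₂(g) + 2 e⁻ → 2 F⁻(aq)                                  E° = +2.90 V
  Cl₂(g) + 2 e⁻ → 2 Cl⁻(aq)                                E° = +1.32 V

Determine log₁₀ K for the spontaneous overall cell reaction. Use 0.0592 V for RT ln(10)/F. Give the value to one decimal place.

Cathode: F₂/F⁻; anode: Cl₂/Cl⁻. E°cell = +1.58 V, n = 2.
log K = nE°cell / 0.0592 = (2)(+1.58) / 0.0592 = 53.4.

53.4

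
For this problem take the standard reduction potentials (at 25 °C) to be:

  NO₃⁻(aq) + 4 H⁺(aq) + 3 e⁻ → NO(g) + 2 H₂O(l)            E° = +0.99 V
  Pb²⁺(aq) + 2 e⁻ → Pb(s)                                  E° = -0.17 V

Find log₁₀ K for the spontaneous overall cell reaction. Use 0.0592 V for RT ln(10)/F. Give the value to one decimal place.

Cathode: NO₃⁻/NO; anode: Pb²⁺/Pb. E°cell = +1.16 V, n = 6.
log K = nE°cell / 0.0592 = (6)(+1.16) / 0.0592 = 117.6.

117.6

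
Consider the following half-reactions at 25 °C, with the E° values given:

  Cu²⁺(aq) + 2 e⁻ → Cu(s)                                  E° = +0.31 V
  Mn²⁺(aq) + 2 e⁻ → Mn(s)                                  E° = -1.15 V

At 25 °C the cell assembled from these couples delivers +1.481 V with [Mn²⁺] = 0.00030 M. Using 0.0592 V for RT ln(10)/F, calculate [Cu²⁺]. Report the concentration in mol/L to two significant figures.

0.0015 M

Cu²⁺/Cu is the cathode, Mn²⁺/Mn the anode: E°cell = +1.46 V, n = 2.
Overall reaction: Cu²⁺(aq) + Mn(s) → Cu(s) + Mn²⁺(aq); Q = [Mn²⁺]^1/[Cu²⁺]^1.
From E = E° − (0.0592/n) log Q: log Q = (E° − E)·n/0.0592 = (+1.46 − (+1.481))·2/0.0592 = -0.7095.
So 1·log[Cu²⁺] = 1·log(0.0003) − log Q = -3.5229 − (-0.7095) = -2.8134; [Cu²⁺] = 10^(-2.8134) ≈ 0.0015 M.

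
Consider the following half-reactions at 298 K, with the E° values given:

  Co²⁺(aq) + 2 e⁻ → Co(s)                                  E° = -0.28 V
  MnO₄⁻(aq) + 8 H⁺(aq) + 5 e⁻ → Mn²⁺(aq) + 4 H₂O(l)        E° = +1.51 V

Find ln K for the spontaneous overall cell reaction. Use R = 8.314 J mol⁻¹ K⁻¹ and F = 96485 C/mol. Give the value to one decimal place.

697.1

Cathode: MnO₄⁻/Mn²⁺; anode: Co²⁺/Co. E°cell = (+1.51) − (-0.28) = +1.79 V, with n = 10.
ΔG° = −nFE° = −RT ln K, so ln K = nFE°/(RT) = (10)(96485)(+1.79) / ((8.314)(298)) = 697.086.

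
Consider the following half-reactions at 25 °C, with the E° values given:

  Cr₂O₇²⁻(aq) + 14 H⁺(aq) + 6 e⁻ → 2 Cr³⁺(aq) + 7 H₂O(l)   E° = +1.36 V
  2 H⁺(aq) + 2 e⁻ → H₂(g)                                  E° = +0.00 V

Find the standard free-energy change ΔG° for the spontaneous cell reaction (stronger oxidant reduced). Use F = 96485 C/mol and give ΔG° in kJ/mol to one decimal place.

Cr₂O₇²⁻/Cr³⁺ (E° = +1.36 V) is the cathode; H⁺/H₂ (E° = +0.00 V) is the anode, so E°cell = +1.36 V.
Balancing electrons gives n = 6 (lcm of 6 and 2).
ΔG° = −nFE° = −(6)(96485)(+1.36) = -787,318 J = -787.3 kJ/mol.

-787.3 kJ/mol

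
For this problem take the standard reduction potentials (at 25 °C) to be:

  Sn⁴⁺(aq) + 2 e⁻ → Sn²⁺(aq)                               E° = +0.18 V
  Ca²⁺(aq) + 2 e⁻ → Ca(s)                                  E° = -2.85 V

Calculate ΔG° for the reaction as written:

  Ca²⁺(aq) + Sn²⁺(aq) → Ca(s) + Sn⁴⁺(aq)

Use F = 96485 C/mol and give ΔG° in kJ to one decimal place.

As written, Ca²⁺/Ca is reduced (cathode) and Sn⁴⁺/Sn²⁺ is oxidised (anode), so E°cell = (-2.85) − (+0.18) = -3.03 V.
Balancing electrons gives n = 2.
ΔG° = −nFE° = −(2)(96485)(-3.03) = 584,699 J = +584.7 kJ.

+584.7 kJ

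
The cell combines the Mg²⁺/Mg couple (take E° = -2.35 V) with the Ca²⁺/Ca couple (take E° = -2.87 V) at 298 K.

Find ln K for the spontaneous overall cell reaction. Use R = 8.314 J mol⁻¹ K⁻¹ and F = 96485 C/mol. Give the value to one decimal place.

Cathode: Mg²⁺/Mg; anode: Ca²⁺/Ca. E°cell = (-2.35) − (-2.87) = +0.52 V, with n = 2.
ΔG° = −nFE° = −RT ln K, so ln K = nFE°/(RT) = (2)(96485)(+0.52) / ((8.314)(298)) = 40.501.

40.5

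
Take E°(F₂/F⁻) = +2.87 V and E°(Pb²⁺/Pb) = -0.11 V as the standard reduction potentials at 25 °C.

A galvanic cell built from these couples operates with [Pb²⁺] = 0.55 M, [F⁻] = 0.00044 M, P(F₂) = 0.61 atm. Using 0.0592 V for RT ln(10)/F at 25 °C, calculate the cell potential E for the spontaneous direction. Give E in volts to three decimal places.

+3.180 V

F₂/F⁻ is the cathode (higher E°), Pb²⁺/Pb the anode: E°cell = +2.87 − (-0.11) = +2.98 V, n = 2.
Overall: F₂(g) + Pb(s) → 2 F⁻(aq) + Pb²⁺(aq)
Q = [F⁻]^2·[Pb²⁺] / (P(F₂)); log Q = -6.758.
E = E° − (0.0592/n) log Q = +2.98 − (0.0592/2)(-6.758) = +3.180 V.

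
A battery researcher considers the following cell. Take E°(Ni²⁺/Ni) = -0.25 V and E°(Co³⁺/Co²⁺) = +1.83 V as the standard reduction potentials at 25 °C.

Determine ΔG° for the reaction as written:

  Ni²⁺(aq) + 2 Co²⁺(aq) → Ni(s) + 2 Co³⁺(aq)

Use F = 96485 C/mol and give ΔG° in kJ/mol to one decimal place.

As written, Ni²⁺/Ni is reduced (cathode) and Co³⁺/Co²⁺ is oxidised (anode), so E°cell = (-0.25) − (+1.83) = -2.08 V.
Balancing electrons gives n = 2.
ΔG° = −nFE° = −(2)(96485)(-2.08) = 401,378 J = +401.4 kJ/mol.

+401.4 kJ/mol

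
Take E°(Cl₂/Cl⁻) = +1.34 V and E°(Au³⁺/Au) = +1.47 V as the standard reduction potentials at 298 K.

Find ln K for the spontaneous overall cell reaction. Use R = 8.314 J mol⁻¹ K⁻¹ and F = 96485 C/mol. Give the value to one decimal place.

30.4

Cathode: Au³⁺/Au; anode: Cl₂/Cl⁻. E°cell = (+1.47) − (+1.34) = +0.13 V, with n = 6.
ΔG° = −nFE° = −RT ln K, so ln K = nFE°/(RT) = (6)(96485)(+0.13) / ((8.314)(298)) = 30.376.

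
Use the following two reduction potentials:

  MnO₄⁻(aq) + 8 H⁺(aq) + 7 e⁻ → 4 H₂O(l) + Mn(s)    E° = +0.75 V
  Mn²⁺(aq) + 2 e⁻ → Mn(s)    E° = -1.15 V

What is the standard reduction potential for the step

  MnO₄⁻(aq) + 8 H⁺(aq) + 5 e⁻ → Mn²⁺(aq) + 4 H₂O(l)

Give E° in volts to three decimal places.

Sequential free energies add, so n₃E°₃ = n₁E°₁ + n₂E°₂.
With n₃ = 7, and the known step contributing 2×(-1.15) V, the unknown satisfies 5·E° = 7×(+0.75) − 2×(-1.15) = +7.550.
E° = +7.550 / 5 = +1.510 V.

+1.510 V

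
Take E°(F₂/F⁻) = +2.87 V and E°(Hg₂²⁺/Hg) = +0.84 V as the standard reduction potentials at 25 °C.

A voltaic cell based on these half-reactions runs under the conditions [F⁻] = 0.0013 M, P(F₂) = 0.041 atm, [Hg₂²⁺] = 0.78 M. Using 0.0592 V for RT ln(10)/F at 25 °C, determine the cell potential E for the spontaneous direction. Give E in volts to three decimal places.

F₂/F⁻ is the cathode (higher E°), Hg₂²⁺/Hg the anode: E°cell = +2.87 − (+0.84) = +2.03 V, n = 2.
Overall: F₂(g) + 2 Hg(l) → 2 F⁻(aq) + Hg₂²⁺(aq)
Q = [F⁻]^2·[Hg₂²⁺] / (P(F₂)); log Q = -4.493.
E = E° − (0.0592/n) log Q = +2.03 − (0.0592/2)(-4.493) = +2.163 V.

+2.163 V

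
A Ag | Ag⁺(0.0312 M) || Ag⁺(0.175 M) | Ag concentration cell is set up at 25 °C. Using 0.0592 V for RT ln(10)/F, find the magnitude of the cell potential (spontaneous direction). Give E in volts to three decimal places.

+0.044 V

For a concentration cell E°cell = 0. The 0.175 M side is the cathode (reduction is favoured where [Ag⁺] is higher).
With n = 1, E = −(0.0592/1) log([Ag⁺]ₐₙ/[Ag⁺]꜀ₐₜ) = −(0.0592/1) log(0.0312/0.175) = −(0.0592/1)(-0.749) = +0.044 V.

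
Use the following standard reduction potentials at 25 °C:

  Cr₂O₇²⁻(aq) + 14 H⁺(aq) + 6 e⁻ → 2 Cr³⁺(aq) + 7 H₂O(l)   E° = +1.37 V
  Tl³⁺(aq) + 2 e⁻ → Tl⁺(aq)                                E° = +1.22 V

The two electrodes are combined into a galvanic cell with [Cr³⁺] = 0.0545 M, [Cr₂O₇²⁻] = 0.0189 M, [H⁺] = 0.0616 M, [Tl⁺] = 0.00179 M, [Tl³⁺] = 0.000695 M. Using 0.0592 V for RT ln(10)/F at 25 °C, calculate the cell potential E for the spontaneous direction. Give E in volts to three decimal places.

+0.003 V

Cr₂O₇²⁻/Cr³⁺ is the cathode (higher E°), Tl³⁺/Tl⁺ the anode: E°cell = +1.37 − (+1.22) = +0.15 V, n = 6.
Overall: Cr₂O₇²⁻(aq) + 14 H⁺(aq) + 3 Tl⁺(aq) → 2 Cr³⁺(aq) + 7 H₂O(l) + 3 Tl³⁺(aq)
Q = [Cr³⁺]^2·[Tl³⁺]^3 / ([Cr₂O₇²⁻]·[H⁺]^14·[Tl⁺]^3); log Q = 14.910.
E = E° − (0.0592/n) log Q = +0.15 − (0.0592/6)(14.910) = +0.003 V.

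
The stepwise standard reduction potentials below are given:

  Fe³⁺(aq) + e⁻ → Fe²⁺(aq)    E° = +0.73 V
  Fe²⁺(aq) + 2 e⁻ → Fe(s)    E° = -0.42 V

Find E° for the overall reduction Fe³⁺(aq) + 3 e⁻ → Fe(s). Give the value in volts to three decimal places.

Standard free energies of sequential steps add: ΔG°₃ = ΔG°₁ + ΔG°₂, so n₃E°₃ = n₁E°₁ + n₂E°₂.
E°₃ = (1×+0.73 + 2×-0.42) / 3 = (-0.110) / 3 = -0.037 V.

-0.037 V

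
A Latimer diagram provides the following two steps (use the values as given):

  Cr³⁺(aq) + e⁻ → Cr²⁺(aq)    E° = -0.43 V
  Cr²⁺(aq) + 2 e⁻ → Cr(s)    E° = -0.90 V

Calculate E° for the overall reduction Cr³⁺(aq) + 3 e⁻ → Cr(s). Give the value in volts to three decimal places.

-0.743 V

Adding the free-energy changes (−nFE°) of the two steps gives −n₃FE°₃ = −n₁FE°₁ − n₂FE°₂.
E°₃ = (1×-0.43 + 2×-0.90) / 3 = (-2.230) / 3 = -0.743 V.
E° values themselves are not directly additive — weighting by electron count is essential.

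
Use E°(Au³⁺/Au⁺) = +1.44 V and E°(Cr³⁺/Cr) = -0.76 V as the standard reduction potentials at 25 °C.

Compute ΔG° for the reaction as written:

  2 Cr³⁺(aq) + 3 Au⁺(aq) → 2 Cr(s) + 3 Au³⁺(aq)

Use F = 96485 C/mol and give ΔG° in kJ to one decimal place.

+1273.6 kJ

As written, Cr³⁺/Cr is reduced (cathode) and Au³⁺/Au⁺ is oxidised (anode), so E°cell = (-0.76) − (+1.44) = -2.20 V.
Balancing electrons gives n = 6.
ΔG° = −nFE° = −(6)(96485)(-2.20) = 1,273,602 J = +1273.6 kJ.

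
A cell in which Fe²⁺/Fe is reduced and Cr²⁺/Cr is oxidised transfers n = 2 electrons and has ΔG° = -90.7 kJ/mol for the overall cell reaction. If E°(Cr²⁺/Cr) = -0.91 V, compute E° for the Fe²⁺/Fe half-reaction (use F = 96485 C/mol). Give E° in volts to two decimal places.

E°cell = −ΔG°/(nF) = −(-90.7×10³)/((2)(96485)) = +0.470 V.
Since Fe²⁺/Fe is the cathode and Cr²⁺/Cr the anode, E°cell = E°(Fe²⁺/Fe) − E°(Cr²⁺/Cr).
So E°(Fe²⁺/Fe) = E°cell + E°(Cr²⁺/Cr) = +0.470 + (-0.91) = -0.44 V.

-0.44 V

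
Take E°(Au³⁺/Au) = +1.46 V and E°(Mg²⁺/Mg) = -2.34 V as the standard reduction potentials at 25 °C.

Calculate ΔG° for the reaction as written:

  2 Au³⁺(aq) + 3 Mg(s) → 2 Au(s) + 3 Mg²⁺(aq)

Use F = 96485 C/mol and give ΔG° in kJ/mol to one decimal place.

As written, Au³⁺/Au is reduced (cathode) and Mg²⁺/Mg is oxidised (anode), so E°cell = (+1.46) − (-2.34) = +3.80 V.
Balancing electrons gives n = 6.
ΔG° = −nFE° = −(6)(96485)(+3.80) = -2,199,858 J = -2199.9 kJ/mol.

-2199.9 kJ/mol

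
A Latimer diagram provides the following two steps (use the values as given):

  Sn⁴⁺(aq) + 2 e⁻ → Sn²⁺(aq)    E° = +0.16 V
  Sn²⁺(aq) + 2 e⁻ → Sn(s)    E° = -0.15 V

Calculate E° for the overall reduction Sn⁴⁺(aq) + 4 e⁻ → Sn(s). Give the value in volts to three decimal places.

+0.005 V

Standard free energies of sequential steps add: ΔG°₃ = ΔG°₁ + ΔG°₂, so n₃E°₃ = n₁E°₁ + n₂E°₂.
E°₃ = (2×+0.16 + 2×-0.15) / 4 = (+0.020) / 4 = +0.005 V.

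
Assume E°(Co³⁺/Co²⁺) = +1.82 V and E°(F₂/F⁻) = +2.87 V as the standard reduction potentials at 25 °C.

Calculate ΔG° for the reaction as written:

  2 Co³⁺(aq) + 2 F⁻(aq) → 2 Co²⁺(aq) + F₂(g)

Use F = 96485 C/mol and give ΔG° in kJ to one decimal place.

+202.6 kJ

As written, Co³⁺/Co²⁺ is reduced (cathode) and F₂/F⁻ is oxidised (anode), so E°cell = (+1.82) − (+2.87) = -1.05 V.
Balancing electrons gives n = 2.
ΔG° = −nFE° = −(2)(96485)(-1.05) = 202,618 J = +202.6 kJ.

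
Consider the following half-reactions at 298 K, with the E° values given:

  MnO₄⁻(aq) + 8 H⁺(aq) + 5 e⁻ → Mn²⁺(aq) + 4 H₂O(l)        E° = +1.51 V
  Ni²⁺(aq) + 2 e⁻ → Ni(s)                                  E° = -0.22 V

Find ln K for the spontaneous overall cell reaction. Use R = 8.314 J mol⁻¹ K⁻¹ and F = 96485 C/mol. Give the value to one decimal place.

673.7

Cathode: MnO₄⁻/Mn²⁺; anode: Ni²⁺/Ni. E°cell = (+1.51) − (-0.22) = +1.73 V, with n = 10.
ΔG° = −nFE° = −RT ln K, so ln K = nFE°/(RT) = (10)(96485)(+1.73) / ((8.314)(298)) = 673.720.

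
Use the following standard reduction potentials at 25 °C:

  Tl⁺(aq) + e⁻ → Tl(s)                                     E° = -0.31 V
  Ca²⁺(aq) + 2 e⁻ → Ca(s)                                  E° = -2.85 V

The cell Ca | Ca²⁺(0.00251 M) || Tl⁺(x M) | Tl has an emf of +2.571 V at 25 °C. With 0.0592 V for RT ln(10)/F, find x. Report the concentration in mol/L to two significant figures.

Tl⁺/Tl is the cathode, Ca²⁺/Ca the anode: E°cell = +2.54 V, n = 2.
Overall reaction: 2 Tl⁺(aq) + Ca(s) → 2 Tl(s) + Ca²⁺(aq); Q = [Ca²⁺]^1/[Tl⁺]^2.
From E = E° − (0.0592/n) log Q: log Q = (E° − E)·n/0.0592 = (+2.54 − (+2.571))·2/0.0592 = -1.0473.
So 2·log[Tl⁺] = 1·log(0.00251) − log Q = -2.6003 − (-1.0473) = -1.5530; log[Tl⁺] = -1.5530 / 2 = -0.7765; [Tl⁺] = 10^(-0.7765) ≈ 0.17 M.

0.17 M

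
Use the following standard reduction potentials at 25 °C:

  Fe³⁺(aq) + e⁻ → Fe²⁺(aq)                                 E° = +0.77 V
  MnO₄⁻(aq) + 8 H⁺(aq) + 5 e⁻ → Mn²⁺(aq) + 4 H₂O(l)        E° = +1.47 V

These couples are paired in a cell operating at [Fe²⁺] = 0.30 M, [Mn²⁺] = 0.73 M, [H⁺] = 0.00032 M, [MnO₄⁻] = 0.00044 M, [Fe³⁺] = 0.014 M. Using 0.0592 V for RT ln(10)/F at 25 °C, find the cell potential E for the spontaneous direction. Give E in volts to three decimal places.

MnO₄⁻/Mn²⁺ is the cathode (higher E°), Fe³⁺/Fe²⁺ the anode: E°cell = +1.47 − (+0.77) = +0.70 V, n = 5.
Overall: MnO₄⁻(aq) + 8 H⁺(aq) + 5 Fe²⁺(aq) → Mn²⁺(aq) + 4 H₂O(l) + 5 Fe³⁺(aq)
Q = [Mn²⁺]·[Fe³⁺]^5 / ([MnO₄⁻]·[H⁺]^8·[Fe²⁺]^5); log Q = 24.524.
E = E° − (0.0592/n) log Q = +0.70 − (0.0592/5)(24.524) = +0.410 V.

+0.410 V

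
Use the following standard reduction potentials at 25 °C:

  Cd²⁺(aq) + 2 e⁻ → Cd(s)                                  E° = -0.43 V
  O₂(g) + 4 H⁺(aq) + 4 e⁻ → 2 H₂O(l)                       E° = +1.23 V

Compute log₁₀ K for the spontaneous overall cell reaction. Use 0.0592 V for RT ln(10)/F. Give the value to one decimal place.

Cathode: O₂/H₂O; anode: Cd²⁺/Cd. E°cell = +1.66 V, n = 4.
log K = nE°cell / 0.0592 = (4)(+1.66) / 0.0592 = 112.2.

112.2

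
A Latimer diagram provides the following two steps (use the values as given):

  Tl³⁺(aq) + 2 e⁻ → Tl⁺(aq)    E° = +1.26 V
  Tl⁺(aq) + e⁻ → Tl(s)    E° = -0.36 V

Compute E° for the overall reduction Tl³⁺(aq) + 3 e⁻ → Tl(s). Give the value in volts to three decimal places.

Since ΔG° = −nFE° is additive over sequential reductions, n₃E°₃ = n₁E°₁ + n₂E°₂.
E°₃ = (2×+1.26 + 1×-0.36) / 3 = (+2.160) / 3 = +0.720 V.

+0.720 V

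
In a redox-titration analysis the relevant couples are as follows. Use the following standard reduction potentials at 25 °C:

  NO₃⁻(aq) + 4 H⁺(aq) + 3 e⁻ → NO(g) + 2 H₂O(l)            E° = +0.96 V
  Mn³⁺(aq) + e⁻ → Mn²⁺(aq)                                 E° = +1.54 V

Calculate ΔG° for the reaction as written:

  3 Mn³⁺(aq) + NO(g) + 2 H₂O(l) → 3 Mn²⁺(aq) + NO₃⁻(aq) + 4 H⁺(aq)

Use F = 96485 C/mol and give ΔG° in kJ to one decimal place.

As written, Mn³⁺/Mn²⁺ is reduced (cathode) and NO₃⁻/NO is oxidised (anode), so E°cell = (+1.54) − (+0.96) = +0.58 V.
Balancing electrons gives n = 3.
ΔG° = −nFE° = −(3)(96485)(+0.58) = -167,884 J = -167.9 kJ.

-167.9 kJ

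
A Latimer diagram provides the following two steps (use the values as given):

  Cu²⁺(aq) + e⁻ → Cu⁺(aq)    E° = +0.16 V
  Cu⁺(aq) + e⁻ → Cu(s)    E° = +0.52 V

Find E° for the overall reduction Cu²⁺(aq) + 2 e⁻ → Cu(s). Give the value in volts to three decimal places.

Since ΔG° = −nFE° is additive over sequential reductions, n₃E°₃ = n₁E°₁ + n₂E°₂.
E°₃ = (1×+0.16 + 1×+0.52) / 2 = (+0.680) / 2 = +0.340 V.

+0.340 V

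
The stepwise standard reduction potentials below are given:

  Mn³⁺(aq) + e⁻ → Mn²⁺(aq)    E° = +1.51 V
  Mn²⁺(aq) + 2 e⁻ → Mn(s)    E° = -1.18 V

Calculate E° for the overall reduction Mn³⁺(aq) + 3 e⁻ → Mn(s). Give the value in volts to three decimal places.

Since ΔG° = −nFE° is additive over sequential reductions, n₃E°₃ = n₁E°₁ + n₂E°₂.
E°₃ = (1×+1.51 + 2×-1.18) / 3 = (-0.850) / 3 = -0.283 V.
E° values themselves are not directly additive — weighting by electron count is essential.

-0.283 V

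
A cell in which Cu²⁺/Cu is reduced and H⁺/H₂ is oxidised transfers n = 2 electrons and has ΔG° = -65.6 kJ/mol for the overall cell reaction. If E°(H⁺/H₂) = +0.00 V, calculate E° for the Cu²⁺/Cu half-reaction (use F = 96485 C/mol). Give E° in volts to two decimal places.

+0.34 V

E°cell = −ΔG°/(nF) = −(-65.6×10³)/((2)(96485)) = +0.340 V.
Since Cu²⁺/Cu is the cathode and H⁺/H₂ the anode, E°cell = E°(Cu²⁺/Cu) − E°(H⁺/H₂).
So E°(Cu²⁺/Cu) = E°cell + E°(H⁺/H₂) = +0.340 + (+0.00) = +0.34 V.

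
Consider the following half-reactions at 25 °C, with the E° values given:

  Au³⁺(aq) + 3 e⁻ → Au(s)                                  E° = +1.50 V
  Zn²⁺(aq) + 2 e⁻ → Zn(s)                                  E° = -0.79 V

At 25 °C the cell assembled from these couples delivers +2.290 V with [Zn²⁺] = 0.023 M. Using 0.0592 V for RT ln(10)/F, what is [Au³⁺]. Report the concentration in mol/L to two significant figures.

0.0035 M

Au³⁺/Au is the cathode, Zn²⁺/Zn the anode: E°cell = +2.29 V, n = 6.
Overall reaction: 2 Au³⁺(aq) + 3 Zn(s) → 2 Au(s) + 3 Zn²⁺(aq); Q = [Zn²⁺]^3/[Au³⁺]^2.
From E = E° − (0.0592/n) log Q: log Q = (E° − E)·n/0.0592 = (+2.29 − (+2.290))·6/0.0592 = 0.0000.
So 2·log[Au³⁺] = 3·log(0.023) − log Q = -4.9148 − (0.0000) = -4.9148; log[Au³⁺] = -4.9148 / 2 = -2.4574; [Au³⁺] = 10^(-2.4574) ≈ 0.0035 M.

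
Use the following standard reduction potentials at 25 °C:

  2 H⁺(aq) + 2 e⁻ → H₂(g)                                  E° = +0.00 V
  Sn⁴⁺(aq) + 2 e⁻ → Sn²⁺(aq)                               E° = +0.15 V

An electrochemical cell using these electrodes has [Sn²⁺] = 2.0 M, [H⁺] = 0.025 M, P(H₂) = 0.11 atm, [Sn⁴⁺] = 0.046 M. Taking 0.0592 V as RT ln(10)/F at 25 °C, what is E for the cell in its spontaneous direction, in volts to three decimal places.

Sn⁴⁺/Sn²⁺ is the cathode (higher E°), H⁺/H₂ the anode: E°cell = +0.15 − (+0.00) = +0.15 V, n = 2.
Overall: Sn⁴⁺(aq) + H₂(g) → Sn²⁺(aq) + 2 H⁺(aq)
Q = [Sn²⁺]·[H⁺]^2 / ([Sn⁴⁺]·P(H₂)); log Q = -0.607.
E = E° − (0.0592/n) log Q = +0.15 − (0.0592/2)(-0.607) = +0.168 V.

+0.168 V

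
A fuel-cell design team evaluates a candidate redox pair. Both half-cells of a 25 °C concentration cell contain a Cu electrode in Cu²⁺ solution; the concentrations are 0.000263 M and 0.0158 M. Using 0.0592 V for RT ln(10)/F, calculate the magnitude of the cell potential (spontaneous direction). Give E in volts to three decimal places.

+0.053 V

For a concentration cell E°cell = 0. The 0.0158 M side is the cathode (reduction is favoured where [Cu²⁺] is higher).
With n = 2, E = −(0.0592/2) log([Cu²⁺]ₐₙ/[Cu²⁺]꜀ₐₜ) = −(0.0592/2) log(0.000263/0.0158) = −(0.0592/2)(-1.779) = +0.053 V.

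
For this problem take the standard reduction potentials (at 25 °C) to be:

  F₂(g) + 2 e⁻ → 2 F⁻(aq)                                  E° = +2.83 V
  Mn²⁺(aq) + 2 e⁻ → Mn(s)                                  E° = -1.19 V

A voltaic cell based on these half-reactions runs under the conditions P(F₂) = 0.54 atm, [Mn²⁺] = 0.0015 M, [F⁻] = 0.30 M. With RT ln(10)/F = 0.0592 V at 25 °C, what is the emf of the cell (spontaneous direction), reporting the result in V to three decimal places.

F₂/F⁻ is the cathode (higher E°), Mn²⁺/Mn the anode: E°cell = +2.83 − (-1.19) = +4.02 V, n = 2.
Overall: F₂(g) + Mn(s) → 2 F⁻(aq) + Mn²⁺(aq)
Q = [F⁻]^2·[Mn²⁺] / (P(F₂)); log Q = -3.602.
E = E° − (0.0592/n) log Q = +4.02 − (0.0592/2)(-3.602) = +4.127 V.

+4.127 V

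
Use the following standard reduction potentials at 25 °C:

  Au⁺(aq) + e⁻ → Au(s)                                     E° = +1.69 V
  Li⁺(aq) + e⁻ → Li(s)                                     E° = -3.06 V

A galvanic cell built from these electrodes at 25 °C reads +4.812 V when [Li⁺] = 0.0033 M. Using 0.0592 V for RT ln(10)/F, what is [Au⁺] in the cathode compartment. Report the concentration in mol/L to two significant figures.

Au⁺/Au is the cathode, Li⁺/Li the anode: E°cell = +4.75 V, n = 1.
Overall reaction: Au⁺(aq) + Li(s) → Au(s) + Li⁺(aq); Q = [Li⁺]^1/[Au⁺]^1.
From E = E° − (0.0592/n) log Q: log Q = (E° − E)·n/0.0592 = (+4.75 − (+4.812))·1/0.0592 = -1.0473.
So 1·log[Au⁺] = 1·log(0.0033) − log Q = -2.4815 − (-1.0473) = -1.4342; [Au⁺] = 10^(-1.4342) ≈ 0.037 M.

0.037 M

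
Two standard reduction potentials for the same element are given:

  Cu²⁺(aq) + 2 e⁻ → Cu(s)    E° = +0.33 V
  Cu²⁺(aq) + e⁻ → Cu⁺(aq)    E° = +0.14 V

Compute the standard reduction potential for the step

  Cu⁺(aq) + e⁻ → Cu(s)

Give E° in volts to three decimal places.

+0.520 V

Sequential free energies add, so n₃E°₃ = n₁E°₁ + n₂E°₂.
With n₃ = 2, and the known step contributing 1×(+0.14) V, the unknown satisfies 1·E° = 2×(+0.33) − 1×(+0.14) = +0.520.
E° = +0.520 / 1 = +0.520 V.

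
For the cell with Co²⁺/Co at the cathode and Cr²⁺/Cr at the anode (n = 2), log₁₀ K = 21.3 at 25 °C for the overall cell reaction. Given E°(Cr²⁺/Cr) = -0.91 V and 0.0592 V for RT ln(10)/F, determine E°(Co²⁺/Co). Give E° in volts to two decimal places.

-0.28 V

E°cell = (0.0592/n)·log K = (0.0592/2)(21.3) = +0.630 V.
Since Co²⁺/Co is the cathode and Cr²⁺/Cr the anode, E°cell = E°(Co²⁺/Co) − E°(Cr²⁺/Cr).
So E°(Co²⁺/Co) = E°cell + E°(Cr²⁺/Cr) = +0.630 + (-0.91) = -0.28 V.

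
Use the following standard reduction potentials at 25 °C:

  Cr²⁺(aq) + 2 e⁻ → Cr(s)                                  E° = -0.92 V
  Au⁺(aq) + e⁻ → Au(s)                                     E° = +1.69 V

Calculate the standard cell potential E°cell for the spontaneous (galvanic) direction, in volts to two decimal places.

The Au⁺/Au couple has the higher reduction potential, so it is the cathode; Cr²⁺/Cr is oxidised at the anode.
E°cell = E°(cathode) − E°(anode) = (+1.69) − (-0.92) = +2.61 V.
Since E°cell > 0, the reaction is spontaneous under standard conditions.

+2.61 V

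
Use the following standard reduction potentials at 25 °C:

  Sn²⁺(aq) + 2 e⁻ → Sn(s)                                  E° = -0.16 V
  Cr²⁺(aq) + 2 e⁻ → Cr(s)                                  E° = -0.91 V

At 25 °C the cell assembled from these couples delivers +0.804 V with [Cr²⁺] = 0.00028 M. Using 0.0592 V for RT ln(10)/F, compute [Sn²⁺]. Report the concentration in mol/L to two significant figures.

Sn²⁺/Sn is the cathode, Cr²⁺/Cr the anode: E°cell = +0.75 V, n = 2.
Overall reaction: Sn²⁺(aq) + Cr(s) → Sn(s) + Cr²⁺(aq); Q = [Cr²⁺]^1/[Sn²⁺]^1.
From E = E° − (0.0592/n) log Q: log Q = (E° − E)·n/0.0592 = (+0.75 − (+0.804))·2/0.0592 = -1.8243.
So 1·log[Sn²⁺] = 1·log(0.00028) − log Q = -3.5528 − (-1.8243) = -1.7285; [Sn²⁺] = 10^(-1.7285) ≈ 0.019 M.

0.019 M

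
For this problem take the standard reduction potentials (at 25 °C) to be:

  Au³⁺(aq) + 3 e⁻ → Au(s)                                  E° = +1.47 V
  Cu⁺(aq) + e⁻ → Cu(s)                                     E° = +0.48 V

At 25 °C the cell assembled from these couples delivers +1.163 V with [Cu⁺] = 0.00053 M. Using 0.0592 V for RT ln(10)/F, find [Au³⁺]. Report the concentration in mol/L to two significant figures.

0.087 M

Au³⁺/Au is the cathode, Cu⁺/Cu the anode: E°cell = +0.99 V, n = 3.
Overall reaction: Au³⁺(aq) + 3 Cu(s) → Au(s) + 3 Cu⁺(aq); Q = [Cu⁺]^3/[Au³⁺]^1.
From E = E° − (0.0592/n) log Q: log Q = (E° − E)·n/0.0592 = (+0.99 − (+1.163))·3/0.0592 = -8.7669.
So 1·log[Au³⁺] = 3·log(0.00053) − log Q = -9.8272 − (-8.7669) = -1.0603; [Au³⁺] = 10^(-1.0603) ≈ 0.087 M.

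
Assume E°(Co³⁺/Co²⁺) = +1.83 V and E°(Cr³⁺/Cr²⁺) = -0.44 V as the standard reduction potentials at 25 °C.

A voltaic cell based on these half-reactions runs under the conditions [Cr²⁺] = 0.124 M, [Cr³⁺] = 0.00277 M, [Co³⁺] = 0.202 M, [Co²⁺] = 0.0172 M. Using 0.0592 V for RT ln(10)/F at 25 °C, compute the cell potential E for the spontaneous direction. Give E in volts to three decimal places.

+2.431 V

Co³⁺/Co²⁺ is the cathode (higher E°), Cr³⁺/Cr²⁺ the anode: E°cell = +1.83 − (-0.44) = +2.27 V, n = 1.
Overall: Co³⁺(aq) + Cr²⁺(aq) → Co²⁺(aq) + Cr³⁺(aq)
Q = [Co²⁺]·[Cr³⁺] / ([Co³⁺]·[Cr²⁺]); log Q = -2.721.
E = E° − (0.0592/n) log Q = +2.27 − (0.0592/1)(-2.721) = +2.431 V.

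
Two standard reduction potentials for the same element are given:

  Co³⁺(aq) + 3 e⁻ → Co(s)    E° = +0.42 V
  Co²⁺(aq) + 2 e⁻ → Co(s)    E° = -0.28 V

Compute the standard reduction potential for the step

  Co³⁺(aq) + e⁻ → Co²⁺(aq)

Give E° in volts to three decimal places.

Sequential free energies add, so n₃E°₃ = n₁E°₁ + n₂E°₂.
With n₃ = 3, and the known step contributing 2×(-0.28) V, the unknown satisfies 1·E° = 3×(+0.42) − 2×(-0.28) = +1.820.
E° = +1.820 / 1 = +1.820 V.

+1.820 V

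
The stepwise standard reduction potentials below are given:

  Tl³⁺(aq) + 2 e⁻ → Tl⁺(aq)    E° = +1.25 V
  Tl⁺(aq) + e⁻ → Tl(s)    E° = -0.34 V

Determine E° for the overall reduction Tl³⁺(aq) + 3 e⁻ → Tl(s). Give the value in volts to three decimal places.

+0.720 V

Standard free energies of sequential steps add: ΔG°₃ = ΔG°₁ + ΔG°₂, so n₃E°₃ = n₁E°₁ + n₂E°₂.
E°₃ = (2×+1.25 + 1×-0.34) / 3 = (+2.160) / 3 = +0.720 V.
Simply averaging or adding the two E° values would be wrong; the electron-weighted sum is required.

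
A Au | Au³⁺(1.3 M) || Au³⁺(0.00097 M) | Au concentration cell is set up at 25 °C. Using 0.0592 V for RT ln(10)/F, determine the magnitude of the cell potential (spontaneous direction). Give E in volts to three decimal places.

For a concentration cell E°cell = 0. The 1.3 M side is the cathode (reduction is favoured where [Au³⁺] is higher).
With n = 3, E = −(0.0592/3) log([Au³⁺]ₐₙ/[Au³⁺]꜀ₐₜ) = −(0.0592/3) log(0.00097/1.3) = −(0.0592/3)(-3.127) = +0.062 V.

+0.062 V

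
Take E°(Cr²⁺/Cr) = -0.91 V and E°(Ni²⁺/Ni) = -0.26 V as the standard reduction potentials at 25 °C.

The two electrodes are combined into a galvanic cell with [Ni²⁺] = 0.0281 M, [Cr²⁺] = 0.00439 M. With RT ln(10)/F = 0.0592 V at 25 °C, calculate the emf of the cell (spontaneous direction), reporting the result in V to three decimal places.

+0.674 V

Ni²⁺/Ni is the cathode (higher E°), Cr²⁺/Cr the anode: E°cell = -0.26 − (-0.91) = +0.65 V, n = 2.
Overall: Ni²⁺(aq) + Cr(s) → Ni(s) + Cr²⁺(aq)
Q = [Cr²⁺] / ([Ni²⁺]); log Q = -0.806.
E = E° − (0.0592/n) log Q = +0.65 − (0.0592/2)(-0.806) = +0.674 V.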